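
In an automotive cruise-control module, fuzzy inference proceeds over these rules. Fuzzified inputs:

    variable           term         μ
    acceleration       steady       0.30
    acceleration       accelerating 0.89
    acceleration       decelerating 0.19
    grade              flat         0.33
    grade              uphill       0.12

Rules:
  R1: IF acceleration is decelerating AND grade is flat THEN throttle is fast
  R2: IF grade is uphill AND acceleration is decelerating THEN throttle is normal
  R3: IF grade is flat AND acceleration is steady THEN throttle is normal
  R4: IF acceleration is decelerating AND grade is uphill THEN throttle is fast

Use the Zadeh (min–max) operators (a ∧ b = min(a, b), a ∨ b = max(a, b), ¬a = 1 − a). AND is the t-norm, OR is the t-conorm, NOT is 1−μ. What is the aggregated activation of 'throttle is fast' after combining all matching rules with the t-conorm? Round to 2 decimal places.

0.19

R1: decelerating=0.19, flat=0.33; AND[min(a, b)] → w = 0.19
R2: uphill=0.12, decelerating=0.19; AND[min(a, b)] → w = 0.12
R3: flat=0.33, steady=0.30; AND[min(a, b)] → w = 0.30
R4: decelerating=0.19, uphill=0.12; AND[min(a, b)] → w = 0.12
Rules with consequent 'fast': {R1, R4} → strengths 0.19, 0.12
Aggregate via t-conorm [max(a, b)]: 0.19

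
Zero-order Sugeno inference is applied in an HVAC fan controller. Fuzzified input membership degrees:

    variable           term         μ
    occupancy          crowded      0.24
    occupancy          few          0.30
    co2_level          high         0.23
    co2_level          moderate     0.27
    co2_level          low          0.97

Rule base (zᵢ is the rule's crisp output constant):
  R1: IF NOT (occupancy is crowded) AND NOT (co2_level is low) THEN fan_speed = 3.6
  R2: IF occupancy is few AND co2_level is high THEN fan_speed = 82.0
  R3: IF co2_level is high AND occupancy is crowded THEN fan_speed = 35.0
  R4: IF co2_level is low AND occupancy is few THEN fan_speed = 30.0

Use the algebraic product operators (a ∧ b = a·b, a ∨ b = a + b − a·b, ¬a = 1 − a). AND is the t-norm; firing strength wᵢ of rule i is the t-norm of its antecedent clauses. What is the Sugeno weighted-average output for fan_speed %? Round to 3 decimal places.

37.448

R1 (z=3.6): ¬crowded=1−0.24=0.76, ¬low=1−0.97=0.03; AND[a·b] → w = 0.0228
R2 (z=82.0): few=0.30, high=0.23; AND[a·b] → w = 0.0690
R3 (z=35.0): high=0.23, crowded=0.24; AND[a·b] → w = 0.0552
R4 (z=30.0): low=0.97, few=0.30; AND[a·b] → w = 0.2910
Weighted average = (0.0228·3.6 + 0.0690·82.0 + 0.0552·35.0 + 0.2910·30.0) / (0.0228 + 0.0690 + 0.0552 + 0.2910)
  = 16.4021 / 0.4380 = 37.448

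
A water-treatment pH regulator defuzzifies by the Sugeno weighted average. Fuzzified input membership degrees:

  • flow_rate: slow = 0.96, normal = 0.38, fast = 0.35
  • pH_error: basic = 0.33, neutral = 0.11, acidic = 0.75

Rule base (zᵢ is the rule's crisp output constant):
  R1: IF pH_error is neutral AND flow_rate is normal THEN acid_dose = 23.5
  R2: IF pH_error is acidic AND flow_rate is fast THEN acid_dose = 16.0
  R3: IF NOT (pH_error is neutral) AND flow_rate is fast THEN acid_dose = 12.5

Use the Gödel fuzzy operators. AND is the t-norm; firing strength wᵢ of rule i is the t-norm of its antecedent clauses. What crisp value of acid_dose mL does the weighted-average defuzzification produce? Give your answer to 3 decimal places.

R1 (z=23.5): neutral=0.11, normal=0.38; AND[min(a, b)] → w = 0.11
R2 (z=16.0): acidic=0.75, fast=0.35; AND[min(a, b)] → w = 0.35
R3 (z=12.5): ¬neutral=1−0.11=0.89, fast=0.35; AND[min(a, b)] → w = 0.35
Weighted average = (0.11·23.5 + 0.35·16.0 + 0.35·12.5) / (0.11 + 0.35 + 0.35)
  = 12.5600 / 0.8100 = 15.506

15.506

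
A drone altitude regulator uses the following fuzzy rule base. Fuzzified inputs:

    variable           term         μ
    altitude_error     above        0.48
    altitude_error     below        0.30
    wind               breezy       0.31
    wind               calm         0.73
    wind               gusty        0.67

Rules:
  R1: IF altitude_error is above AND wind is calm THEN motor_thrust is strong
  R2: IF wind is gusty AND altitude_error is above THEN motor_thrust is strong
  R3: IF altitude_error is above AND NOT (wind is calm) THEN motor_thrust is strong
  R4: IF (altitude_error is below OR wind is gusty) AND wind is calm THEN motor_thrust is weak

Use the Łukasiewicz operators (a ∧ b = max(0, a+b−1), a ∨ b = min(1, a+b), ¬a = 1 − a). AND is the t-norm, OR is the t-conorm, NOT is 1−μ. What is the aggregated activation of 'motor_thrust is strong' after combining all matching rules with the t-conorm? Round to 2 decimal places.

R1: above=0.48, calm=0.73; AND[max(0, a+b−1)] → w = 0.21
R2: gusty=0.67, above=0.48; AND[max(0, a+b−1)] → w = 0.15
R3: above=0.48, ¬calm=1−0.73=0.27; AND[max(0, a+b−1)] → w = 0.00
R4: (below=0.30 OR gusty=0.67) = 0.97; AND[max(0, a+b−1)] with calm=0.73 → w = 0.70
Rules with consequent 'strong': {R1, R2, R3} → strengths 0.21, 0.15, 0.00
Aggregate via t-conorm [min(1, a+b)]: 0.36

0.36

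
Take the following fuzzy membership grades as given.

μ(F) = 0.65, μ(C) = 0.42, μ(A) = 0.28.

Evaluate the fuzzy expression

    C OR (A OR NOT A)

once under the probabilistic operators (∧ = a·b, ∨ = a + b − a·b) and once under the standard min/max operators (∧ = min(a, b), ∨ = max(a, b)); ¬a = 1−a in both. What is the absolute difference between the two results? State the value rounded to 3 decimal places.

0.163

Under probabilistic:
  NOT A = 1 − 0.2800 = 0.7200
  A OR NOT A = a + b − a·b on (0.2800, 0.7200) = 0.7984
  C OR (A OR NOT A) = a + b − a·b on (0.4200, 0.7984) = 0.8831
  → value = 0.8831
Under standard min/max:
  NOT A = 1 − 0.28 = 0.72
  A OR NOT A = max(a, b) on (0.28, 0.72) = 0.72
  C OR (A OR NOT A) = max(a, b) on (0.42, 0.72) = 0.72
  → value = 0.7200
|0.8831 − 0.7200| = 0.163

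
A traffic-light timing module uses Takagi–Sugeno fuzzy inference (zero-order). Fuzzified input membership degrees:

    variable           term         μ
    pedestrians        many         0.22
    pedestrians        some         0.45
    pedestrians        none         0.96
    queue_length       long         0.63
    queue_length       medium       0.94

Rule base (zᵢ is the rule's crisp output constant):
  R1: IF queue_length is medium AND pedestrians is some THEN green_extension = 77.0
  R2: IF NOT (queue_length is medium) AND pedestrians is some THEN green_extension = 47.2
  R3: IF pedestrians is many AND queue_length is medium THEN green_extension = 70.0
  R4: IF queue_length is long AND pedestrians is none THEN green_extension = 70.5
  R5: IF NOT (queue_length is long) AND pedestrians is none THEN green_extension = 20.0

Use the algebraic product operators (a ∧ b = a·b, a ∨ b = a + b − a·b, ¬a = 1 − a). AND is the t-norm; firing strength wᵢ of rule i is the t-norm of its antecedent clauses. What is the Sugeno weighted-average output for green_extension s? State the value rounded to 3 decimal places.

60.653

R1 (z=77.0): medium=0.94, some=0.45; AND[a·b] → w = 0.4230
R2 (z=47.2): ¬medium=1−0.94=0.06, some=0.45; AND[a·b] → w = 0.0270
R3 (z=70.0): many=0.22, medium=0.94; AND[a·b] → w = 0.2068
R4 (z=70.5): long=0.63, none=0.96; AND[a·b] → w = 0.6048
R5 (z=20.0): ¬long=1−0.63=0.37, none=0.96; AND[a·b] → w = 0.3552
Weighted average = (0.4230·77.0 + 0.0270·47.2 + 0.2068·70.0 + 0.6048·70.5 + 0.3552·20.0) / (0.4230 + 0.0270 + 0.2068 + 0.6048 + 0.3552)
  = 98.0638 / 1.6168 = 60.653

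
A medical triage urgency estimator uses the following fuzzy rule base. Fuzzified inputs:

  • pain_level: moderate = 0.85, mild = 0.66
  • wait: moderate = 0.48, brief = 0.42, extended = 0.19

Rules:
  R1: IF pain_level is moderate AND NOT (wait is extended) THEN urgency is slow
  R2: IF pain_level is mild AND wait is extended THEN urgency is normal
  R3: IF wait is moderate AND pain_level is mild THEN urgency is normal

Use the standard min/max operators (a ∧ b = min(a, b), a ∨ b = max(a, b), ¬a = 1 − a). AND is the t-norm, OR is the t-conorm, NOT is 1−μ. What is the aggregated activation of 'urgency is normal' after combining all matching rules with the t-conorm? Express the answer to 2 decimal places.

R1: moderate=0.85, ¬extended=1−0.19=0.81; AND[min(a, b)] → w = 0.81
R2: mild=0.66, extended=0.19; AND[min(a, b)] → w = 0.19
R3: moderate=0.48, mild=0.66; AND[min(a, b)] → w = 0.48
Rules with consequent 'normal': {R2, R3} → strengths 0.19, 0.48
Aggregate via t-conorm [max(a, b)]: 0.48

0.48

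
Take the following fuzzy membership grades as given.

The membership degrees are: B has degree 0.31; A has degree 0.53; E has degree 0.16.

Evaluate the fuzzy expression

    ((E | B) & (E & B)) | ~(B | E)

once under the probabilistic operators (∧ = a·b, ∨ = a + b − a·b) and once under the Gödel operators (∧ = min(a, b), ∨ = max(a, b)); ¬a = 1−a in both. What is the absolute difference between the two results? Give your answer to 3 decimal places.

0.102

Under probabilistic:
  E | B = a + b − a·b on (0.1600, 0.3100) = 0.4204
  E & B = a·b on (0.1600, 0.3100) = 0.0496
  (E | B) & (E & B) = a·b on (0.4204, 0.0496) = 0.0209
  B | E = a + b − a·b on (0.3100, 0.1600) = 0.4204
  ~(B | E) = 1 − 0.4204 = 0.5796
  ((E | B) & (E & B)) | ~(B | E) = a + b − a·b on (0.0209, 0.5796) = 0.5884
  → value = 0.5884
Under Gödel:
  E | B = max(a, b) on (0.16, 0.31) = 0.31
  E & B = min(a, b) on (0.16, 0.31) = 0.16
  (E | B) & (E & B) = min(a, b) on (0.31, 0.16) = 0.16
  B | E = max(a, b) on (0.31, 0.16) = 0.31
  ~(B | E) = 1 − 0.31 = 0.69
  ((E | B) & (E & B)) | ~(B | E) = max(a, b) on (0.16, 0.69) = 0.69
  → value = 0.6900
|0.5884 − 0.6900| = 0.102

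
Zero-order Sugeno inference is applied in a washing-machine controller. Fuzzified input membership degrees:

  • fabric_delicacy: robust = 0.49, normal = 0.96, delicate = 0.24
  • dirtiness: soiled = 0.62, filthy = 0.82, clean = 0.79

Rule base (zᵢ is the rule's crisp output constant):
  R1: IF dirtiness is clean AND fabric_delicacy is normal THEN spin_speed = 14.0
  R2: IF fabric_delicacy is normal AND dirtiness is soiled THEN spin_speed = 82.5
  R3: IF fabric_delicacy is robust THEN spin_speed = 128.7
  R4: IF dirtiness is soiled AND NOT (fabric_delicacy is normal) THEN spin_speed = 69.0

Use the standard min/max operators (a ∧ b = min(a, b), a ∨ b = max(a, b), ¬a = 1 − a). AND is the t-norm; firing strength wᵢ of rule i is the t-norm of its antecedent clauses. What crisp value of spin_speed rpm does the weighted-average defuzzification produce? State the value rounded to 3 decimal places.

R1 (z=14.0): clean=0.79, normal=0.96; AND[min(a, b)] → w = 0.79
R2 (z=82.5): normal=0.96, soiled=0.62; AND[min(a, b)] → w = 0.62
R3 (z=128.7): robust=0.49 → w = 0.49
R4 (z=69.0): soiled=0.62, ¬normal=1−0.96=0.04; AND[min(a, b)] → w = 0.04
Weighted average = (0.79·14.0 + 0.62·82.5 + 0.49·128.7 + 0.04·69.0) / (0.79 + 0.62 + 0.49 + 0.04)
  = 128.0330 / 1.9400 = 65.996

65.996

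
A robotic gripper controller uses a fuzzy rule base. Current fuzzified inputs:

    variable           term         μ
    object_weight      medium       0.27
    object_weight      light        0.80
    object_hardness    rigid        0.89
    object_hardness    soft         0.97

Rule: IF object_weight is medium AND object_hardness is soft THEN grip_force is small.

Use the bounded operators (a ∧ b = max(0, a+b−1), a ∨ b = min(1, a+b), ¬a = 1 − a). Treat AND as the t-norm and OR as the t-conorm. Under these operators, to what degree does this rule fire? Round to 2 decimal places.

firing strength: medium=0.27, soft=0.97; AND[max(0, a+b−1)] → w = 0.24

0.24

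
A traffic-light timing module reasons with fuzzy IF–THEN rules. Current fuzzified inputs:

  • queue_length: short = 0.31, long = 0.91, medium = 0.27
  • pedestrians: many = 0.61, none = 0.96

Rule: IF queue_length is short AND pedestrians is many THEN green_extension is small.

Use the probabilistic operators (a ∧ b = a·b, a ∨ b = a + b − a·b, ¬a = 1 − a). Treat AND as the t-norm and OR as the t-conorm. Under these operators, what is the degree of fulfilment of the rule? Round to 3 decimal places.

firing strength: short=0.31, many=0.61; AND[a·b] → w = 0.1891

0.189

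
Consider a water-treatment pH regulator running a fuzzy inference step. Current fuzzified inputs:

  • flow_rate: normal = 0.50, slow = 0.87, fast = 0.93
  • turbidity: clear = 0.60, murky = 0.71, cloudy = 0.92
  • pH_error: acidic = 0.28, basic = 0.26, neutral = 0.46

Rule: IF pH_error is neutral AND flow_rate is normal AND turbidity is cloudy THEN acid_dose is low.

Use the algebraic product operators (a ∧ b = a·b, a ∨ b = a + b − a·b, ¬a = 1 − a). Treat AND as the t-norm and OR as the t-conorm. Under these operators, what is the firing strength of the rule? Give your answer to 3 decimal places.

0.212

firing strength: neutral=0.46, normal=0.50, cloudy=0.92; AND[a·b] → w = 0.2116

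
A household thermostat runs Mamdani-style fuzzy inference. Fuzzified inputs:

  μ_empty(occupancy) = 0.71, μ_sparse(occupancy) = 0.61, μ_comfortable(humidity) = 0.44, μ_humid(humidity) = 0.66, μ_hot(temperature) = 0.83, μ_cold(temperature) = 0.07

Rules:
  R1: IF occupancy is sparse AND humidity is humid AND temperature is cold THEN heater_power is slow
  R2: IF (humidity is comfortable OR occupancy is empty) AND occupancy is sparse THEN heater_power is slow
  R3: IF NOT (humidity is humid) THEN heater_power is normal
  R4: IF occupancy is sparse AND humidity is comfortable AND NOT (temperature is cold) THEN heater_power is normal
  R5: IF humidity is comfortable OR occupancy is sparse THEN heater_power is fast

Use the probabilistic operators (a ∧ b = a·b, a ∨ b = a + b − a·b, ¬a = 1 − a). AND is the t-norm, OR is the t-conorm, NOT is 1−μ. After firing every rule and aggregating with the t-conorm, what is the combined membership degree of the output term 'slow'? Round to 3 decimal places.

0.525

R1: sparse=0.61, humid=0.66, cold=0.07; AND[a·b] → w = 0.0282
R2: (comfortable=0.44 OR empty=0.71) = 0.8376; AND[a·b] with sparse=0.61 → w = 0.5109
R3: ¬humid=1−0.66=0.34 → w = 0.3400
R4: sparse=0.61, comfortable=0.44, ¬cold=1−0.07=0.93; AND[a·b] → w = 0.2496
R5: comfortable=0.44, sparse=0.61; OR[a + b − a·b] → w = 0.7816
Rules with consequent 'slow': {R1, R2} → strengths 0.0282, 0.5109
Aggregate via t-conorm [a + b − a·b]: 0.5247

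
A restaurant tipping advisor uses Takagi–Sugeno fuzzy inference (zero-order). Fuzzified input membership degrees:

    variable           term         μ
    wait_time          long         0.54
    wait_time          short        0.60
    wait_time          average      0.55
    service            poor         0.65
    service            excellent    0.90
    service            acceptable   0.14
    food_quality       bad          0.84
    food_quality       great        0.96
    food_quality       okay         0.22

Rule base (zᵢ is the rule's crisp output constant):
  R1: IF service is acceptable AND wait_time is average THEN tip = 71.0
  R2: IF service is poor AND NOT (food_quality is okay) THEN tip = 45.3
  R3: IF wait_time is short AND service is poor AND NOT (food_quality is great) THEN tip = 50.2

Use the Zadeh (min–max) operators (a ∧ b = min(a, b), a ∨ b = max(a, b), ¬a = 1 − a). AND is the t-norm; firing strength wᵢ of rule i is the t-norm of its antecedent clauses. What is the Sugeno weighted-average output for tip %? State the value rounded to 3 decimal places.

49.871

R1 (z=71.0): acceptable=0.14, average=0.55; AND[min(a, b)] → w = 0.14
R2 (z=45.3): poor=0.65, ¬okay=1−0.22=0.78; AND[min(a, b)] → w = 0.65
R3 (z=50.2): short=0.60, poor=0.65, ¬great=1−0.96=0.04; AND[min(a, b)] → w = 0.04
Weighted average = (0.14·71.0 + 0.65·45.3 + 0.04·50.2) / (0.14 + 0.65 + 0.04)
  = 41.3930 / 0.8300 = 49.871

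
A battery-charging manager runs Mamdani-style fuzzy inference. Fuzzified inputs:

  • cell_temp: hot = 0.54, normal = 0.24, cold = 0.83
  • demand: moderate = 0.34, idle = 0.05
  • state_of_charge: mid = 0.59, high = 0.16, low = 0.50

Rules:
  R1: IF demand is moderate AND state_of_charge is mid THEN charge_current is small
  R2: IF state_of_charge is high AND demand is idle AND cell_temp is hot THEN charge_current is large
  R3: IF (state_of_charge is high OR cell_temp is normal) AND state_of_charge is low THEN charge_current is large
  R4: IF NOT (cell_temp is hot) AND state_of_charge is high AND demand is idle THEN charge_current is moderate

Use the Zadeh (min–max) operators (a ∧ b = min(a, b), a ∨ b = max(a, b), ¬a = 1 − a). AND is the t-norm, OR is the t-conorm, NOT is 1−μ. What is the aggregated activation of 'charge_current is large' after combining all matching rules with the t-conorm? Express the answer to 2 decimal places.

0.24

R1: moderate=0.34, mid=0.59; AND[min(a, b)] → w = 0.34
R2: high=0.16, idle=0.05, hot=0.54; AND[min(a, b)] → w = 0.05
R3: (high=0.16 OR normal=0.24) = 0.24; AND[min(a, b)] with low=0.50 → w = 0.24
R4: ¬hot=1−0.54=0.46, high=0.16, idle=0.05; AND[min(a, b)] → w = 0.05
Rules with consequent 'large': {R2, R3} → strengths 0.05, 0.24
Aggregate via t-conorm [max(a, b)]: 0.24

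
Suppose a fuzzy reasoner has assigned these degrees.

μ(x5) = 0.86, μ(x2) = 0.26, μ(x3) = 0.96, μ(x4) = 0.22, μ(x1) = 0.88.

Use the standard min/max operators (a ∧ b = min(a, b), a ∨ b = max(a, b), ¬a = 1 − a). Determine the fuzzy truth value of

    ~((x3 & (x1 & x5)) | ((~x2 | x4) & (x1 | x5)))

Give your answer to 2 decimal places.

x1 & x5 = min(a, b) on (0.88, 0.86) = 0.86
x3 & (x1 & x5) = min(a, b) on (0.96, 0.86) = 0.86
~x2 = 1 − 0.26 = 0.74
~x2 | x4 = max(a, b) on (0.74, 0.22) = 0.74
x1 | x5 = max(a, b) on (0.88, 0.86) = 0.88
(~x2 | x4) & (x1 | x5) = min(a, b) on (0.74, 0.88) = 0.74
(x3 & (x1 & x5)) | ((~x2 | x4) & (x1 | x5)) = max(a, b) on (0.86, 0.74) = 0.86
~((x3 & (x1 & x5)) | ((~x2 | x4) & (x1 | x5))) = 1 − 0.86 = 0.14

0.14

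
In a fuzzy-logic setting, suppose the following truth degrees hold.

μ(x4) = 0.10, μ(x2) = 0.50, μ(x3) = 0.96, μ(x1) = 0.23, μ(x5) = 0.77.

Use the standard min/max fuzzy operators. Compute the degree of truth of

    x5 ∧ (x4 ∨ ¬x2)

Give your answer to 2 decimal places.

¬x2 = 1 − 0.50 = 0.50
x4 ∨ ¬x2 = max(a, b) on (0.10, 0.50) = 0.50
x5 ∧ (x4 ∨ ¬x2) = min(a, b) on (0.77, 0.50) = 0.50

0.50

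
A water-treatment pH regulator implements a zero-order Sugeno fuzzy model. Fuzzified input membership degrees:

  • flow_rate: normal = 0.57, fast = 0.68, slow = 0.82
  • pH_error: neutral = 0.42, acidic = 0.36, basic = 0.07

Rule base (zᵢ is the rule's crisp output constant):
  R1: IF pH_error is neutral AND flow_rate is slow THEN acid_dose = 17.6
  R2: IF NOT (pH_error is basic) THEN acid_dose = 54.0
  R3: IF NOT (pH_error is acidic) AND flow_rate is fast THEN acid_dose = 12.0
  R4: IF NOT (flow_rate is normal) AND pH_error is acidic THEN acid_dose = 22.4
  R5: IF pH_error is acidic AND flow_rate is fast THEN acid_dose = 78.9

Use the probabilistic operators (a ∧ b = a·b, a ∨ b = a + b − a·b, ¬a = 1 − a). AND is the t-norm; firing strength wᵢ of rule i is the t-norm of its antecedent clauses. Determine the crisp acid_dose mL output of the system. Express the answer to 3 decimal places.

R1 (z=17.6): neutral=0.42, slow=0.82; AND[a·b] → w = 0.3444
R2 (z=54.0): ¬basic=1−0.07=0.93 → w = 0.9300
R3 (z=12.0): ¬acidic=1−0.36=0.64, fast=0.68; AND[a·b] → w = 0.4352
R4 (z=22.4): ¬normal=1−0.57=0.43, acidic=0.36; AND[a·b] → w = 0.1548
R5 (z=78.9): acidic=0.36, fast=0.68; AND[a·b] → w = 0.2448
Weighted average = (0.3444·17.6 + 0.9300·54.0 + 0.4352·12.0 + 0.1548·22.4 + 0.2448·78.9) / (0.3444 + 0.9300 + 0.4352 + 0.1548 + 0.2448)
  = 84.2861 / 2.1092 = 39.961

39.961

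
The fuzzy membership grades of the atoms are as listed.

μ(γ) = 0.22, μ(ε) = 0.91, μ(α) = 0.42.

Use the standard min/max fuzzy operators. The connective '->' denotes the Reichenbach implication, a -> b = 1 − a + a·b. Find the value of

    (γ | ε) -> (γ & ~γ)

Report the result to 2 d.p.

γ | ε = max(a, b) on (0.22, 0.91) = 0.91
~γ = 1 − 0.22 = 0.78
γ & ~γ = min(a, b) on (0.22, 0.78) = 0.22
(γ | ε) -> (γ & ~γ)  [Reichenbach: 1 − a + a·b] with a=0.91, b=0.22 → 0.29

0.29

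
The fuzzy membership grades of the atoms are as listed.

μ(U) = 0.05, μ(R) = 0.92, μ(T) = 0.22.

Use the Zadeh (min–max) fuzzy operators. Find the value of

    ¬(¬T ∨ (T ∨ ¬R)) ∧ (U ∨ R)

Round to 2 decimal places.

0.22

¬T = 1 − 0.22 = 0.78
¬R = 1 − 0.92 = 0.08
T ∨ ¬R = max(a, b) on (0.22, 0.08) = 0.22
¬T ∨ (T ∨ ¬R) = max(a, b) on (0.78, 0.22) = 0.78
¬(¬T ∨ (T ∨ ¬R)) = 1 − 0.78 = 0.22
U ∨ R = max(a, b) on (0.05, 0.92) = 0.92
¬(¬T ∨ (T ∨ ¬R)) ∧ (U ∨ R) = min(a, b) on (0.22, 0.92) = 0.22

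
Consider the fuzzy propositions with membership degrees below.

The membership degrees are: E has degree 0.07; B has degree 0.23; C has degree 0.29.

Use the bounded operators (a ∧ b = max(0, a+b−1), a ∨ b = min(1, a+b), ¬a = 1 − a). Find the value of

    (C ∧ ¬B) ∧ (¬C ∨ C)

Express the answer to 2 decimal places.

0.06

¬B = 1 − 0.23 = 0.77
C ∧ ¬B = max(0, a+b−1) on (0.29, 0.77) = 0.06
¬C = 1 − 0.29 = 0.71
¬C ∨ C = min(1, a+b) on (0.71, 0.29) = 1.00
(C ∧ ¬B) ∧ (¬C ∨ C) = max(0, a+b−1) on (0.06, 1.00) = 0.06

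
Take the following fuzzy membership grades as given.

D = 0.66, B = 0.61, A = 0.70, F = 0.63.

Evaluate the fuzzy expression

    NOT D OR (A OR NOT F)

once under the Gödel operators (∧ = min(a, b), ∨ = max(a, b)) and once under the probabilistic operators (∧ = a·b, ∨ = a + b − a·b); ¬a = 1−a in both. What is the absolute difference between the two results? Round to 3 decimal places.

Under Gödel:
  NOT D = 1 − 0.66 = 0.34
  NOT F = 1 − 0.63 = 0.37
  A OR NOT F = max(a, b) on (0.70, 0.37) = 0.70
  NOT D OR (A OR NOT F) = max(a, b) on (0.34, 0.70) = 0.70
  → value = 0.7000
Under probabilistic:
  NOT D = 1 − 0.6600 = 0.3400
  NOT F = 1 − 0.6300 = 0.3700
  A OR NOT F = a + b − a·b on (0.7000, 0.3700) = 0.8110
  NOT D OR (A OR NOT F) = a + b − a·b on (0.3400, 0.8110) = 0.8753
  → value = 0.8753
|0.7000 − 0.8753| = 0.175

0.175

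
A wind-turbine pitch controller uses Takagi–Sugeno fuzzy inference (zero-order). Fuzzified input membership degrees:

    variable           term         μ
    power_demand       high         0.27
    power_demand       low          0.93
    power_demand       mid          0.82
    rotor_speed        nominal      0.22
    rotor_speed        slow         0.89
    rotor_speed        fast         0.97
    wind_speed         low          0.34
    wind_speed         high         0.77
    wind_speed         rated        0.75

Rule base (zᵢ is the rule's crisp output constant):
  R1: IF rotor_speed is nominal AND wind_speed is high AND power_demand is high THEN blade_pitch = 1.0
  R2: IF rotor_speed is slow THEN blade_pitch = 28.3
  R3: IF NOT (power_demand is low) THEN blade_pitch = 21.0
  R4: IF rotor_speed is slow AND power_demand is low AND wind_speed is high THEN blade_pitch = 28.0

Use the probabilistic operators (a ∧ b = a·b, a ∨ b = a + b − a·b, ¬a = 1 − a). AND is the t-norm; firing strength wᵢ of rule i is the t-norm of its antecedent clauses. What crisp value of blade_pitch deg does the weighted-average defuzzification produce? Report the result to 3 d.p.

27.113

R1 (z=1.0): nominal=0.22, high=0.77, high=0.27; AND[a·b] → w = 0.0457
R2 (z=28.3): slow=0.89 → w = 0.8900
R3 (z=21.0): ¬low=1−0.93=0.07 → w = 0.0700
R4 (z=28.0): slow=0.89, low=0.93, high=0.77; AND[a·b] → w = 0.6373
Weighted average = (0.0457·1.0 + 0.8900·28.3 + 0.0700·21.0 + 0.6373·28.0) / (0.0457 + 0.8900 + 0.0700 + 0.6373)
  = 44.5480 / 1.6431 = 27.113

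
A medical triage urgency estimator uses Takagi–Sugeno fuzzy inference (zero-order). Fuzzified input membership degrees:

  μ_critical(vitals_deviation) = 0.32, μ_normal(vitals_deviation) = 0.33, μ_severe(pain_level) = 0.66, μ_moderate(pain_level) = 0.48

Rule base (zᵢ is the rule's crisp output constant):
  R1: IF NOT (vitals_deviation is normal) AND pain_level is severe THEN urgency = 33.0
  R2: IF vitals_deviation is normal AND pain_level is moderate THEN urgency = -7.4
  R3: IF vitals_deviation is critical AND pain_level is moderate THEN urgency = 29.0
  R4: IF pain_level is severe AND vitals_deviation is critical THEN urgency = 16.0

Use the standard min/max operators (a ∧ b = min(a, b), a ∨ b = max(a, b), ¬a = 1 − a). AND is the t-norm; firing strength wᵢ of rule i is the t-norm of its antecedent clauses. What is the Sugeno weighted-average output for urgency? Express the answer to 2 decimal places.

R1 (z=33.0): ¬normal=1−0.33=0.67, severe=0.66; AND[min(a, b)] → w = 0.66
R2 (z=-7.4): normal=0.33, moderate=0.48; AND[min(a, b)] → w = 0.33
R3 (z=29.0): critical=0.32, moderate=0.48; AND[min(a, b)] → w = 0.32
R4 (z=16.0): severe=0.66, critical=0.32; AND[min(a, b)] → w = 0.32
Weighted average = (0.66·33.0 + 0.33·-7.4 + 0.32·29.0 + 0.32·16.0) / (0.66 + 0.33 + 0.32 + 0.32)
  = 33.7380 / 1.6300 = 20.70

20.70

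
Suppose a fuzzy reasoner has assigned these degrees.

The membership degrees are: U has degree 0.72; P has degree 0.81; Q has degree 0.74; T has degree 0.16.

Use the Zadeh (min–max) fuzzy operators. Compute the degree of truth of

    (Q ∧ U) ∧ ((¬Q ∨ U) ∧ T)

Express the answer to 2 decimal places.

Q ∧ U = min(a, b) on (0.74, 0.72) = 0.72
¬Q = 1 − 0.74 = 0.26
¬Q ∨ U = max(a, b) on (0.26, 0.72) = 0.72
(¬Q ∨ U) ∧ T = min(a, b) on (0.72, 0.16) = 0.16
(Q ∧ U) ∧ ((¬Q ∨ U) ∧ T) = min(a, b) on (0.72, 0.16) = 0.16

0.16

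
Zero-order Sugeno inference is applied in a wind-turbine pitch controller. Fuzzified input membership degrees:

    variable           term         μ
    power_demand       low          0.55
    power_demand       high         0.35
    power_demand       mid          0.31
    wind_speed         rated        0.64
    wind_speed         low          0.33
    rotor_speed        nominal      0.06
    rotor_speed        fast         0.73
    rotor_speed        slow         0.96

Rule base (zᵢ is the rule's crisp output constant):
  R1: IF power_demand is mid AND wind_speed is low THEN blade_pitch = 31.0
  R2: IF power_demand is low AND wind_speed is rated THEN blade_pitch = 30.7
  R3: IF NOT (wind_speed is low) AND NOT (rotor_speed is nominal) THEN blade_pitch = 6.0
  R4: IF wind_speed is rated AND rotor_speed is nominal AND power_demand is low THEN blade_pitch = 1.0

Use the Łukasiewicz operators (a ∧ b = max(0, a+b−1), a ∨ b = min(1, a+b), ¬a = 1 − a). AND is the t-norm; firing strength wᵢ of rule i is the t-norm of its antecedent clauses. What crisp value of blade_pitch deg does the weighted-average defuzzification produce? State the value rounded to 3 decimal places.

11.866

R1 (z=31.0): mid=0.31, low=0.33; AND[max(0, a+b−1)] → w = 0.00
R2 (z=30.7): low=0.55, rated=0.64; AND[max(0, a+b−1)] → w = 0.19
R3 (z=6.0): ¬low=1−0.33=0.67, ¬nominal=1−0.06=0.94; AND[max(0, a+b−1)] → w = 0.61
R4 (z=1.0): rated=0.64, nominal=0.06, low=0.55; AND[max(0, a+b−1)] → w = 0.00
Weighted average = (0.00·31.0 + 0.19·30.7 + 0.61·6.0 + 0.00·1.0) / (0.00 + 0.19 + 0.61 + 0.00)
  = 9.4930 / 0.8000 = 11.866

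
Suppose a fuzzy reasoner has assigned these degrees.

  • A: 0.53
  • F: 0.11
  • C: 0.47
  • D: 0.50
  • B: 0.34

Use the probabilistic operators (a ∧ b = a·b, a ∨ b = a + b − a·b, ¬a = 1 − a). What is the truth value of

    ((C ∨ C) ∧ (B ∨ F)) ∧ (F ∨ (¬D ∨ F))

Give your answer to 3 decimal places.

C ∨ C = a + b − a·b on (0.4700, 0.4700) = 0.7191
B ∨ F = a + b − a·b on (0.3400, 0.1100) = 0.4126
(C ∨ C) ∧ (B ∨ F) = a·b on (0.7191, 0.4126) = 0.2967
¬D = 1 − 0.5000 = 0.5000
¬D ∨ F = a + b − a·b on (0.5000, 0.1100) = 0.5550
F ∨ (¬D ∨ F) = a + b − a·b on (0.1100, 0.5550) = 0.6039
((C ∨ C) ∧ (B ∨ F)) ∧ (F ∨ (¬D ∨ F)) = a·b on (0.2967, 0.6039) = 0.1792

0.179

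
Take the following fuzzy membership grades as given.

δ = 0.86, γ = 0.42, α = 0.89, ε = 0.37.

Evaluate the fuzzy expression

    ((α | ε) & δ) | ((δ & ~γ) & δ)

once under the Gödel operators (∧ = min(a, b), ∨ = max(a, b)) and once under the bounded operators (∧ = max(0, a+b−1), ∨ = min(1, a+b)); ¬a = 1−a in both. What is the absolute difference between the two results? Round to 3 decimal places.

Under Gödel:
  α | ε = max(a, b) on (0.89, 0.37) = 0.89
  (α | ε) & δ = min(a, b) on (0.89, 0.86) = 0.86
  ~γ = 1 − 0.42 = 0.58
  δ & ~γ = min(a, b) on (0.86, 0.58) = 0.58
  (δ & ~γ) & δ = min(a, b) on (0.58, 0.86) = 0.58
  ((α | ε) & δ) | ((δ & ~γ) & δ) = max(a, b) on (0.86, 0.58) = 0.86
  → value = 0.8600
Under bounded:
  α | ε = min(1, a+b) on (0.89, 0.37) = 1.00
  (α | ε) & δ = max(0, a+b−1) on (1.00, 0.86) = 0.86
  ~γ = 1 − 0.42 = 0.58
  δ & ~γ = max(0, a+b−1) on (0.86, 0.58) = 0.44
  (δ & ~γ) & δ = max(0, a+b−1) on (0.44, 0.86) = 0.30
  ((α | ε) & δ) | ((δ & ~γ) & δ) = min(1, a+b) on (0.86, 0.30) = 1.00
  → value = 1.0000
|0.8600 − 1.0000| = 0.140

0.140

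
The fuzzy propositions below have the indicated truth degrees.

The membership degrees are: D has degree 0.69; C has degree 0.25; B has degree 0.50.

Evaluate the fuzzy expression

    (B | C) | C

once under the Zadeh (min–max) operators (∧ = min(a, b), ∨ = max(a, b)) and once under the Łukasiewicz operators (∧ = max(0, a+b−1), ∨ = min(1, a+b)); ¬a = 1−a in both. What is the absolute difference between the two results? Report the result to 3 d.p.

0.500

Under Zadeh (min–max):
  B | C = max(a, b) on (0.50, 0.25) = 0.50
  (B | C) | C = max(a, b) on (0.50, 0.25) = 0.50
  → value = 0.5000
Under Łukasiewicz:
  B | C = min(1, a+b) on (0.50, 0.25) = 0.75
  (B | C) | C = min(1, a+b) on (0.75, 0.25) = 1.00
  → value = 1.0000
|0.5000 − 1.0000| = 0.500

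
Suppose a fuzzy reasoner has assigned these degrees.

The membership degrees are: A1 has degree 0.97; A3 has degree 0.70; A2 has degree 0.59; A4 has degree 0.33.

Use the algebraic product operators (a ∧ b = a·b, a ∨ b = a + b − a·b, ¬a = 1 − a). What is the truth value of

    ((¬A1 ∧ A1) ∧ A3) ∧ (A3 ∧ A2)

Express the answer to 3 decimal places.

¬A1 = 1 − 0.9700 = 0.0300
¬A1 ∧ A1 = a·b on (0.0300, 0.9700) = 0.0291
(¬A1 ∧ A1) ∧ A3 = a·b on (0.0291, 0.7000) = 0.0204
A3 ∧ A2 = a·b on (0.7000, 0.5900) = 0.4130
((¬A1 ∧ A1) ∧ A3) ∧ (A3 ∧ A2) = a·b on (0.0204, 0.4130) = 0.0084

0.008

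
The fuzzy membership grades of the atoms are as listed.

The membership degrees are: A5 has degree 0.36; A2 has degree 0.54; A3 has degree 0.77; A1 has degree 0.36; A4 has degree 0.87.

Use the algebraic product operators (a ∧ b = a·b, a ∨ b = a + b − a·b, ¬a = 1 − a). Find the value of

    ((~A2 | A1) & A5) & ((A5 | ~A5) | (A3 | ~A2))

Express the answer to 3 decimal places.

~A2 = 1 − 0.5400 = 0.4600
~A2 | A1 = a + b − a·b on (0.4600, 0.3600) = 0.6544
(~A2 | A1) & A5 = a·b on (0.6544, 0.3600) = 0.2356
~A5 = 1 − 0.3600 = 0.6400
A5 | ~A5 = a + b − a·b on (0.3600, 0.6400) = 0.7696
~A2 = 1 − 0.5400 = 0.4600
A3 | ~A2 = a + b − a·b on (0.7700, 0.4600) = 0.8758
(A5 | ~A5) | (A3 | ~A2) = a + b − a·b on (0.7696, 0.8758) = 0.9714
((~A2 | A1) & A5) & ((A5 | ~A5) | (A3 | ~A2)) = a·b on (0.2356, 0.9714) = 0.2288

0.229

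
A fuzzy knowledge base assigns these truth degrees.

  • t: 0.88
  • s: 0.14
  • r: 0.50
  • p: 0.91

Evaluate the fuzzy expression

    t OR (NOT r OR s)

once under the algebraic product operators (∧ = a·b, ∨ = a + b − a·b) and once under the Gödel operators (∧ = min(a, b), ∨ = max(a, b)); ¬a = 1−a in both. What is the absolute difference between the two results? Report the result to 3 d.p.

Under algebraic product:
  NOT r = 1 − 0.5000 = 0.5000
  NOT r OR s = a + b − a·b on (0.5000, 0.1400) = 0.5700
  t OR (NOT r OR s) = a + b − a·b on (0.8800, 0.5700) = 0.9484
  → value = 0.9484
Under Gödel:
  NOT r = 1 − 0.50 = 0.50
  NOT r OR s = max(a, b) on (0.50, 0.14) = 0.50
  t OR (NOT r OR s) = max(a, b) on (0.88, 0.50) = 0.88
  → value = 0.8800
|0.9484 − 0.8800| = 0.068

0.068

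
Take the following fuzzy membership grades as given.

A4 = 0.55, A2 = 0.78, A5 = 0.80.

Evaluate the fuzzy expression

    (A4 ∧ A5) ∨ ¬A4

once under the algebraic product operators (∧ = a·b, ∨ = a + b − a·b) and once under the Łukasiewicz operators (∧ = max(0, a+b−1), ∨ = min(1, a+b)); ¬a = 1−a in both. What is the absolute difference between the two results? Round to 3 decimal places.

0.108

Under algebraic product:
  A4 ∧ A5 = a·b on (0.5500, 0.8000) = 0.4400
  ¬A4 = 1 − 0.5500 = 0.4500
  (A4 ∧ A5) ∨ ¬A4 = a + b − a·b on (0.4400, 0.4500) = 0.6920
  → value = 0.6920
Under Łukasiewicz:
  A4 ∧ A5 = max(0, a+b−1) on (0.55, 0.80) = 0.35
  ¬A4 = 1 − 0.55 = 0.45
  (A4 ∧ A5) ∨ ¬A4 = min(1, a+b) on (0.35, 0.45) = 0.80
  → value = 0.8000
|0.6920 − 0.8000| = 0.108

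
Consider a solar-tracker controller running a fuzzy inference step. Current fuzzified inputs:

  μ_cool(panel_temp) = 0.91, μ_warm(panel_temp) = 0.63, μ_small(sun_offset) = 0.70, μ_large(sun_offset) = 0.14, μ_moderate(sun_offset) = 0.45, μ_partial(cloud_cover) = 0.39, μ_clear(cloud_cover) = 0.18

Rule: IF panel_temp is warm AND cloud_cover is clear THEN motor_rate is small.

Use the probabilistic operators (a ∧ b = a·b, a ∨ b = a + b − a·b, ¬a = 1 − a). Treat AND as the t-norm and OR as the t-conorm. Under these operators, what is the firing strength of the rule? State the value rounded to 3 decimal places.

0.113

firing strength: warm=0.63, clear=0.18; AND[a·b] → w = 0.1134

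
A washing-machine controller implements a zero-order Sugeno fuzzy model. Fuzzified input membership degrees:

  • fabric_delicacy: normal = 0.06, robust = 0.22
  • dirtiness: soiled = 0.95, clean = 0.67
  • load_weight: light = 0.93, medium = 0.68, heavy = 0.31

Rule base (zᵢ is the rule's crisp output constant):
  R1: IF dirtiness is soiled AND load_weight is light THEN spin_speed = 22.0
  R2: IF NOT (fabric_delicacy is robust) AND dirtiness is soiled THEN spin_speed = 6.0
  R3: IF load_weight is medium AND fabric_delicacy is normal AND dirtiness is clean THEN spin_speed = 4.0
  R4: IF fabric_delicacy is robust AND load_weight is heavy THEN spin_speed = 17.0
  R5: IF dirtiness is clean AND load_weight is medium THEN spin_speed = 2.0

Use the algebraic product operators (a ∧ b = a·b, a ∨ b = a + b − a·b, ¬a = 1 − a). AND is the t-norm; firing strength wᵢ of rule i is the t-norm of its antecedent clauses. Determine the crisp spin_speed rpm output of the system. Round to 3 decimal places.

R1 (z=22.0): soiled=0.95, light=0.93; AND[a·b] → w = 0.8835
R2 (z=6.0): ¬robust=1−0.22=0.78, soiled=0.95; AND[a·b] → w = 0.7410
R3 (z=4.0): medium=0.68, normal=0.06, clean=0.67; AND[a·b] → w = 0.0273
R4 (z=17.0): robust=0.22, heavy=0.31; AND[a·b] → w = 0.0682
R5 (z=2.0): clean=0.67, medium=0.68; AND[a·b] → w = 0.4556
Weighted average = (0.8835·22.0 + 0.7410·6.0 + 0.0273·4.0 + 0.0682·17.0 + 0.4556·2.0) / (0.8835 + 0.7410 + 0.0273 + 0.0682 + 0.4556)
  = 26.0629 / 2.1756 = 11.979

11.979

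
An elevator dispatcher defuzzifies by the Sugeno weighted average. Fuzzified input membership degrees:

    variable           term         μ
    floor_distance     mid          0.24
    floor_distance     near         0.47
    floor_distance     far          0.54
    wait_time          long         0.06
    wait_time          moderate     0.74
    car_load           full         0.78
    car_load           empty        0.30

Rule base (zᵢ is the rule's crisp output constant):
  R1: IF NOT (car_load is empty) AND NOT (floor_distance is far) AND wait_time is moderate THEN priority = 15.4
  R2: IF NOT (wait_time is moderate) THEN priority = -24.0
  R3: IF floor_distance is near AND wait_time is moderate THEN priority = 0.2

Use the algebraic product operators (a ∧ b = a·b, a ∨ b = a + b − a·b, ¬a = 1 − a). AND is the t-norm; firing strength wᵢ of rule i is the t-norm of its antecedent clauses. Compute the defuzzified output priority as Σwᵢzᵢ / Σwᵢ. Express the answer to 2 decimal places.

-2.96

R1 (z=15.4): ¬empty=1−0.30=0.70, ¬far=1−0.54=0.46, moderate=0.74; AND[a·b] → w = 0.2383
R2 (z=-24.0): ¬moderate=1−0.74=0.26 → w = 0.2600
R3 (z=0.2): near=0.47, moderate=0.74; AND[a·b] → w = 0.3478
Weighted average = (0.2383·15.4 + 0.2600·-24.0 + 0.3478·0.2) / (0.2383 + 0.2600 + 0.3478)
  = -2.5009 / 0.8461 = -2.96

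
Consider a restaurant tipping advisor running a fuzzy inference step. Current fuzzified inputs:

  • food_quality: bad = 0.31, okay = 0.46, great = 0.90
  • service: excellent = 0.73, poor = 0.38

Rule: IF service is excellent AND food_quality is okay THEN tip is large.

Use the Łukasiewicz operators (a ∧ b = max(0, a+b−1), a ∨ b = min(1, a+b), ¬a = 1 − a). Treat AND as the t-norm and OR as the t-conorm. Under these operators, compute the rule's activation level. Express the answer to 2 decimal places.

firing strength: excellent=0.73, okay=0.46; AND[max(0, a+b−1)] → w = 0.19

0.19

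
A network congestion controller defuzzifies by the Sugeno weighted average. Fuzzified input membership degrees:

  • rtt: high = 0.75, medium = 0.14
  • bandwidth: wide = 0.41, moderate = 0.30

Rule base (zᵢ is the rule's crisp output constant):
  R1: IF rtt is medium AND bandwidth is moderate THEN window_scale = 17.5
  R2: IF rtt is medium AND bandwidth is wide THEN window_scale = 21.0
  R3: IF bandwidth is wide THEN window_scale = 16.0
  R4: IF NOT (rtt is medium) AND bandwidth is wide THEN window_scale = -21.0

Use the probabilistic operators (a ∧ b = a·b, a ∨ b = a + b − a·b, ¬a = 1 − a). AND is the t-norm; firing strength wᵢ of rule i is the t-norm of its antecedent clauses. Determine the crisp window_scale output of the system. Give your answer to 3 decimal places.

1.271

R1 (z=17.5): medium=0.14, moderate=0.30; AND[a·b] → w = 0.0420
R2 (z=21.0): medium=0.14, wide=0.41; AND[a·b] → w = 0.0574
R3 (z=16.0): wide=0.41 → w = 0.4100
R4 (z=-21.0): ¬medium=1−0.14=0.86, wide=0.41; AND[a·b] → w = 0.3526
Weighted average = (0.0420·17.5 + 0.0574·21.0 + 0.4100·16.0 + 0.3526·-21.0) / (0.0420 + 0.0574 + 0.4100 + 0.3526)
  = 1.0958 / 0.8620 = 1.271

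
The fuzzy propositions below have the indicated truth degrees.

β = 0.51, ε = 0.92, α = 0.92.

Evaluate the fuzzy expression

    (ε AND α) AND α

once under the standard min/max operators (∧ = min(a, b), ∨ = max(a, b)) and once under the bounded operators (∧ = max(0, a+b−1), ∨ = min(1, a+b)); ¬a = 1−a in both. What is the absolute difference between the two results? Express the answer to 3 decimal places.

Under standard min/max:
  ε AND α = min(a, b) on (0.92, 0.92) = 0.92
  (ε AND α) AND α = min(a, b) on (0.92, 0.92) = 0.92
  → value = 0.9200
Under bounded:
  ε AND α = max(0, a+b−1) on (0.92, 0.92) = 0.84
  (ε AND α) AND α = max(0, a+b−1) on (0.84, 0.92) = 0.76
  → value = 0.7600
|0.9200 − 0.7600| = 0.160

0.160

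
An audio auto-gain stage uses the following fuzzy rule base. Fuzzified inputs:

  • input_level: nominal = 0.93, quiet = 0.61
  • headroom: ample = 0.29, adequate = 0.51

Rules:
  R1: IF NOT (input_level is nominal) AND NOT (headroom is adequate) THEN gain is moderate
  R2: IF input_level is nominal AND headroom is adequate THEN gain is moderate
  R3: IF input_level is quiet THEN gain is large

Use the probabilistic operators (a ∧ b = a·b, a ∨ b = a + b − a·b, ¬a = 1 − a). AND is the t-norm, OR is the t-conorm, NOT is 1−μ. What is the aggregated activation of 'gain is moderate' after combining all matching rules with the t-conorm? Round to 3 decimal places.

0.492

R1: ¬nominal=1−0.93=0.07, ¬adequate=1−0.51=0.49; AND[a·b] → w = 0.0343
R2: nominal=0.93, adequate=0.51; AND[a·b] → w = 0.4743
R3: quiet=0.61 → w = 0.6100
Rules with consequent 'moderate': {R1, R2} → strengths 0.0343, 0.4743
Aggregate via t-conorm [a + b − a·b]: 0.4923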